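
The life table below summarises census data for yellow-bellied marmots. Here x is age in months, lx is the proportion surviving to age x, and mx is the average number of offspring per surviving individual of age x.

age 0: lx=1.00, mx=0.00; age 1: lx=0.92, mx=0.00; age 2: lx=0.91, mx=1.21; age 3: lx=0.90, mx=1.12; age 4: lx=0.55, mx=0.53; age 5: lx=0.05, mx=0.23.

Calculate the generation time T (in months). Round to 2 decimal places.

2.67

lx·mx: 0, 0, 1.1011, 1.008, 0.2915, 0.0115 → R0 = 2.4121
x·lx·mx: 0, 0, 2.2022, 3.024, 1.166, 0.0575 → Σ = 6.4497
T = 6.4497 / 2.4121 = 2.673894… → 2.67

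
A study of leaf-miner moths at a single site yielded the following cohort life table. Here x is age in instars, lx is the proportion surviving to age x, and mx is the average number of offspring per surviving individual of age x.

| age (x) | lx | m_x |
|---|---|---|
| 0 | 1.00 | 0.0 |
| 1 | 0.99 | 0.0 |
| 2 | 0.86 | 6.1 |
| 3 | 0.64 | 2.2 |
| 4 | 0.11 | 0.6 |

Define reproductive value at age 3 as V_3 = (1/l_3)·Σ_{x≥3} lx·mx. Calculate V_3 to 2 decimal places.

lx·mx for x ≥ 3: 1.408, 0.066 → sum = 1.474
V_3 = 1.474 / l_3 = 1.474 / 0.64 = 2.303125 → 2.30

2.30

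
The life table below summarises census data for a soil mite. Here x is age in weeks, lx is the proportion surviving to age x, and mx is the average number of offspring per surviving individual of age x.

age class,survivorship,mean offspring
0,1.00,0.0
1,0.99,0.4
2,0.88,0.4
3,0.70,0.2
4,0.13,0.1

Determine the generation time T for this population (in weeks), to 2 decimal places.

lx·mx: 0, 0.396, 0.352, 0.14, 0.013 → R0 = 0.901
x·lx·mx: 0, 0.396, 0.704, 0.42, 0.052 → Σ = 1.572
T = 1.572 / 0.901 = 1.744728… → 1.74

1.74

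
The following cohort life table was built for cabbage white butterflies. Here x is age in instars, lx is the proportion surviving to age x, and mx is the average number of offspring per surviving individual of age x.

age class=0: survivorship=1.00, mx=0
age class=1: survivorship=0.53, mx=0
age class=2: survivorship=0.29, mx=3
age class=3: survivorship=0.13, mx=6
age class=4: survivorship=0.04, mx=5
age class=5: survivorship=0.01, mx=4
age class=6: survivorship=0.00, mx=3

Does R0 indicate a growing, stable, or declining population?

growing

R0 = Σ lx·mx = 0 + 0 + 0.87 + 0.78 + 0.2 + 0.04 + 0 = 1.89
R0 > 1, so the population is growing.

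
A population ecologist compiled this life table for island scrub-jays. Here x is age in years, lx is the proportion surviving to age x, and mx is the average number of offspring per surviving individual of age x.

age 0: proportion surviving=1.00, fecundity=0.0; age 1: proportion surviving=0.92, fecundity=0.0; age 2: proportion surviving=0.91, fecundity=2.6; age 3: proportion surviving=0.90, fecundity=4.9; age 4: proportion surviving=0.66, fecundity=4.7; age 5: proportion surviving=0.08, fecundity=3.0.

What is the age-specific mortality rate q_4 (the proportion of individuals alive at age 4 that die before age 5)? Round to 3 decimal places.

q_4 = (l_4 − l_5) / l_4 = (0.66 − 0.08) / 0.66
     = 0.58 / 0.66 = 0.878788… → 0.879

0.879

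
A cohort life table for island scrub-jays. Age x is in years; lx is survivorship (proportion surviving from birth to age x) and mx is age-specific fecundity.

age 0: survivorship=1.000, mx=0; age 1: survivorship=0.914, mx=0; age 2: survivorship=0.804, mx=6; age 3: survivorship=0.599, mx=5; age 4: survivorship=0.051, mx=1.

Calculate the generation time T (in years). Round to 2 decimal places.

lx·mx: 0, 0, 4.824, 2.995, 0.051 → R0 = 7.87
x·lx·mx: 0, 0, 9.648, 8.985, 0.204 → Σ = 18.837
T = 18.837 / 7.87 = 2.39352… → 2.39

2.39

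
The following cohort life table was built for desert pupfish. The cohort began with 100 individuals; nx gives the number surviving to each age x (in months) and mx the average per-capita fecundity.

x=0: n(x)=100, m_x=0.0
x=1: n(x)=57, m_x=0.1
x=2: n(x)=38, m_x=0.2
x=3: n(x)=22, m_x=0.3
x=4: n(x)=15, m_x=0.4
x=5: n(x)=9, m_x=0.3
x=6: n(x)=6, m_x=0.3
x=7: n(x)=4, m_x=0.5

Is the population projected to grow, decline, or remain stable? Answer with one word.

declining

lx = nx/n0 = nx/100: 1, 0.57, 0.38, 0.22, 0.15, 0.09, 0.06, 0.04
R0 = Σ lx·mx = 0 + 0.057 + 0.076 + 0.066 + 0.06 + 0.027 + 0.018 + 0.02 = 0.324
R0 < 1, so the population is declining.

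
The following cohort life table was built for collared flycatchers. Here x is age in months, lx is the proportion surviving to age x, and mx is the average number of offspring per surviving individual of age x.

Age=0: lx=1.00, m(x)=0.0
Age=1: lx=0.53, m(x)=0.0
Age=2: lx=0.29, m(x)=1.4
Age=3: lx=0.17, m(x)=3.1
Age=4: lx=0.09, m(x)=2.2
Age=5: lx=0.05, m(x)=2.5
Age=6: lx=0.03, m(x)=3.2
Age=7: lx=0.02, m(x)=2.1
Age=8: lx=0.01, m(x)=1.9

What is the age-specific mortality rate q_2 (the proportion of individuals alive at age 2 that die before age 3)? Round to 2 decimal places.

q_2 = (l_2 − l_3) / l_2 = (0.29 − 0.17) / 0.29
     = 0.12 / 0.29 = 0.413793… → 0.41

0.41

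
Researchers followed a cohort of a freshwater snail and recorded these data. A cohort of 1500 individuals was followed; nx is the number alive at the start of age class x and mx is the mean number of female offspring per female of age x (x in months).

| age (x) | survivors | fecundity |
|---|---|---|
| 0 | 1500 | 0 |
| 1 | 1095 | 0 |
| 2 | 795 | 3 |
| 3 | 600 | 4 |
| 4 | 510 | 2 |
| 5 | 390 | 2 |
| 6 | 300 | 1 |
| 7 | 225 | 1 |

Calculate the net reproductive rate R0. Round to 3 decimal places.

lx = nx/n0 = nx/1500: 1, 0.73, 0.53, 0.4, 0.34, 0.26, 0.2, 0.15
lx·mx by age: 0, 0, 1.59, 1.6, 0.68, 0.52, 0.2, 0.15
R0 = Σ lx·mx = 4.74 → 4.740

4.740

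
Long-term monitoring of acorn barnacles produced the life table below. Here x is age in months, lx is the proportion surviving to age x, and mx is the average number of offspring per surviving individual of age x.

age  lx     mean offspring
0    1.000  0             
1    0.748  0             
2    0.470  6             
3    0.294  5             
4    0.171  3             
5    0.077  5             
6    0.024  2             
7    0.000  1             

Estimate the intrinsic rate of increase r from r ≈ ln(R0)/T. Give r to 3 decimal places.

R0 = Σ lx·mx = 0 + 0 + 2.82 + 1.47 + 0.513 + 0.385 + 0.048 + 0 = 5.236
Σ x·lx·mx = 14.315; T = 14.315/5.236 = 2.73396…
r ≈ ln(R0)/T = ln(5.236)/2.73396… = 0.60555… → 0.606

0.606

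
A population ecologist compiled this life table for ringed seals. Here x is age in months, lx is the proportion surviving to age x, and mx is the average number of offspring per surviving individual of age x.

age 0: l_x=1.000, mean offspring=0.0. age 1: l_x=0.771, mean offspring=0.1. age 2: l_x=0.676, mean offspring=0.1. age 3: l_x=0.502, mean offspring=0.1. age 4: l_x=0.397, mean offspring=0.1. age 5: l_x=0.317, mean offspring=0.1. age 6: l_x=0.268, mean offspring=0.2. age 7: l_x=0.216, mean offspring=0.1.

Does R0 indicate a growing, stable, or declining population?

declining

R0 = Σ lx·mx = 0 + 0.0771 + 0.0676 + 0.0502 + 0.0397 + 0.0317 + 0.0536 + 0.0216 = 0.3415
R0 < 1, so the population is declining.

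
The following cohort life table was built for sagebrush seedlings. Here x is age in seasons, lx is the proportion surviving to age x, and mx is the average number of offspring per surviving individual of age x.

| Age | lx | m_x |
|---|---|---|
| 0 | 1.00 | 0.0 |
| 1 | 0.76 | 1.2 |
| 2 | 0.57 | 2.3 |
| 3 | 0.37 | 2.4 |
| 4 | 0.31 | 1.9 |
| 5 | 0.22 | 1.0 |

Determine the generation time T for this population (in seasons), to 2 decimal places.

2.46

lx·mx: 0, 0.912, 1.311, 0.888, 0.589, 0.22 → R0 = 3.92
x·lx·mx: 0, 0.912, 2.622, 2.664, 2.356, 1.1 → Σ = 9.654
T = 9.654 / 3.92 = 2.462755… → 2.46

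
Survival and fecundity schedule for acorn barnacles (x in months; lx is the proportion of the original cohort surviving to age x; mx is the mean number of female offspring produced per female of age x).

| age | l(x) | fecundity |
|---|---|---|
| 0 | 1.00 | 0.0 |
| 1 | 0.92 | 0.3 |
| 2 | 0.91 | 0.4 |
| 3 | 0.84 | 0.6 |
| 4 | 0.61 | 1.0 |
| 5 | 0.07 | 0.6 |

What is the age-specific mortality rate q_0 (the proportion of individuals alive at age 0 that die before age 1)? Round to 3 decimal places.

0.080

q_0 = (l_0 − l_1) / l_0 = (1 − 0.92) / 1
     = 0.08 / 1 = 0.08 → 0.080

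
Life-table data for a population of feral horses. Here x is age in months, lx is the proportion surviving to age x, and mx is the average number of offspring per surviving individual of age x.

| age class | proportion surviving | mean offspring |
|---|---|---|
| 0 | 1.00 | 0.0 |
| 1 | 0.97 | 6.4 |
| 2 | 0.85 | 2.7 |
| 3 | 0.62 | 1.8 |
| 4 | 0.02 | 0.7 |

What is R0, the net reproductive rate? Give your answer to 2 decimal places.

lx·mx by age: 0, 6.208, 2.295, 1.116, 0.014
R0 = Σ lx·mx = 9.633 → 9.63

9.63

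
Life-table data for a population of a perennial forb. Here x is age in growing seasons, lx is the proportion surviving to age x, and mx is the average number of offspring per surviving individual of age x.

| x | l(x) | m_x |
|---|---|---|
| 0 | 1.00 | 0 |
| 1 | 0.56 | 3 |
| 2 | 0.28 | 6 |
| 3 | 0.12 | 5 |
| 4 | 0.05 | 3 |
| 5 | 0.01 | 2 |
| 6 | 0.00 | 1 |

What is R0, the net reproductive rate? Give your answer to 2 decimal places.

lx·mx by age: 0, 1.68, 1.68, 0.6, 0.15, 0.02, 0
R0 = Σ lx·mx = 4.13 → 4.13

4.13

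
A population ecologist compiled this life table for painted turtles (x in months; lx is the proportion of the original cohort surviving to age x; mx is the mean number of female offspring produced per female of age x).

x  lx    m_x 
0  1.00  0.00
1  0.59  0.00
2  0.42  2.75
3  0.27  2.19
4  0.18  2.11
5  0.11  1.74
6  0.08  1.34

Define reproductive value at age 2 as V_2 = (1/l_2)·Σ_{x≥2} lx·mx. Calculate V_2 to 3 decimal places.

lx·mx for x ≥ 2: 1.155, 0.5913, 0.3798, 0.1914, 0.1072 → sum = 2.4247
V_2 = 2.4247 / l_2 = 2.4247 / 0.42 = 5.773095… → 5.773

5.773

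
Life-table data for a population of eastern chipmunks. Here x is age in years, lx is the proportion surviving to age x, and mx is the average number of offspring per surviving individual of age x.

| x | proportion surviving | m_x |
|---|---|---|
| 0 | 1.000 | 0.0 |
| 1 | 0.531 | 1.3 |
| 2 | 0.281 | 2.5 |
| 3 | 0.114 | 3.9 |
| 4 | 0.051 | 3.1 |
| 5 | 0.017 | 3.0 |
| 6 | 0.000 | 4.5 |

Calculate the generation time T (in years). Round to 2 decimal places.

lx·mx: 0, 0.6903, 0.7025, 0.4446, 0.1581, 0.051, 0 → R0 = 2.0465
x·lx·mx: 0, 0.6903, 1.405, 1.3338, 0.6324, 0.255, 0 → Σ = 4.3165
T = 4.3165 / 2.0465 = 2.109211… → 2.11

2.11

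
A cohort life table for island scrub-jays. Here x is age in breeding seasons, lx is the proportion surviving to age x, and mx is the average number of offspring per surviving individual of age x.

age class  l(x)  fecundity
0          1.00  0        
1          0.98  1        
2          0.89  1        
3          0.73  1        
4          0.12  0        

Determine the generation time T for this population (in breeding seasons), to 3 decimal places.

1.904

lx·mx: 0, 0.98, 0.89, 0.73, 0 → R0 = 2.6
x·lx·mx: 0, 0.98, 1.78, 2.19, 0 → Σ = 4.95
T = 4.95 / 2.6 = 1.903846… → 1.904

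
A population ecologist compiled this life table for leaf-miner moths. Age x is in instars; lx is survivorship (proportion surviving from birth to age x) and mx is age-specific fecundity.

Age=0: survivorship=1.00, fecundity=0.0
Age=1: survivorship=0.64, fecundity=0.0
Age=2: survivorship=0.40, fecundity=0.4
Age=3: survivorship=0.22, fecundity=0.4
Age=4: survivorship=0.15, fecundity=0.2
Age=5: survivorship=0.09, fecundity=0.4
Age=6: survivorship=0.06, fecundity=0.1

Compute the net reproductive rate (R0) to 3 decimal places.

lx·mx by age: 0, 0, 0.16, 0.088, 0.03, 0.036, 0.006
R0 = Σ lx·mx = 0.32 → 0.320

0.320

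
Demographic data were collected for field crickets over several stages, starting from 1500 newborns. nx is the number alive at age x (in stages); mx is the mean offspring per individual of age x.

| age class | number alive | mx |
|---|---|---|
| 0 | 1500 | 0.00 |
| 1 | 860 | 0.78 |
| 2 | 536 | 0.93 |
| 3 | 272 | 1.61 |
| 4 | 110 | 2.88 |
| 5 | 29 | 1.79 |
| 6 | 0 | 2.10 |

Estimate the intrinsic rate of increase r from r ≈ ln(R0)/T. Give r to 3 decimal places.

0.121

lx = nx/n0 = nx/1500: 1, 0.57333…, 0.35733…, 0.18133…, 0.07333…, 0.01933…, 0
R0 = Σ lx·mx = 0 + 0.4472… + 0.33232… + 0.29195… + 0.2112… + 0.03461… + 0 = 1.317273…
Σ x·lx·mx = 3.005513…; T = 3.005513…/1.317273… = 2.28162…
r ≈ ln(R0)/T = ln(1.317273…)/2.28162… = 0.12078… → 0.121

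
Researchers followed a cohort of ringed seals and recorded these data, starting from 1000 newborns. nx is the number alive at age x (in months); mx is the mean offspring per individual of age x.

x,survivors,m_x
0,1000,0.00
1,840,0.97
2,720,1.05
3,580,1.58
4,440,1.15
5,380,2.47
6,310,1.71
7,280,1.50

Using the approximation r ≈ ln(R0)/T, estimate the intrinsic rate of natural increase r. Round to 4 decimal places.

0.4321

lx = nx/n0 = nx/1000: 1, 0.84, 0.72, 0.58, 0.44, 0.38, 0.31, 0.28
R0 = Σ lx·mx = 0 + 0.8148 + 0.756 + 0.9164 + 0.506 + 0.9386 + 0.5301 + 0.42 = 4.8819
Σ x·lx·mx = 17.9136; T = 17.9136/4.8819 = 3.66939…
r ≈ ln(R0)/T = ln(4.8819)/3.66939… = 0.432097… → 0.4321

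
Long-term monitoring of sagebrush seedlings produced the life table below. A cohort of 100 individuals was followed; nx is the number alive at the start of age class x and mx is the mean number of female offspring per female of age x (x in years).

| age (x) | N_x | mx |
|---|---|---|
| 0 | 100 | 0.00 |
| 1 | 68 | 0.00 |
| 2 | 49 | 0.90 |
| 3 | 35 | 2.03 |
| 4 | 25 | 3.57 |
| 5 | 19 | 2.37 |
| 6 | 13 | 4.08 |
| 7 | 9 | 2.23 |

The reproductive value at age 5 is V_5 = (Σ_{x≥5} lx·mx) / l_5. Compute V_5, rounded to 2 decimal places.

6.22

lx = nx/n0 = nx/100: 1, 0.68, 0.49, 0.35, 0.25, 0.19, 0.13, 0.09
lx·mx for x ≥ 5: 0.4503, 0.5304, 0.2007 → sum = 1.1814
V_5 = 1.1814 / l_5 = 1.1814 / 0.19 = 6.217895… → 6.22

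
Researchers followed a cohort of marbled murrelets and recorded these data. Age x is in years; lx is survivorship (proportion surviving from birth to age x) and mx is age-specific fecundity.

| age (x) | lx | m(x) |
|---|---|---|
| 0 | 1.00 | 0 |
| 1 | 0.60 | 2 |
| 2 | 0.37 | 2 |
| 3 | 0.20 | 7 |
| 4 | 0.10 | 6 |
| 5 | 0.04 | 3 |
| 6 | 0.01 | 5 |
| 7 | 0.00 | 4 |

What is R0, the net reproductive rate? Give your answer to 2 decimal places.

4.11

lx·mx by age: 0, 1.2, 0.74, 1.4, 0.6, 0.12, 0.05, 0
R0 = Σ lx·mx = 4.11 → 4.11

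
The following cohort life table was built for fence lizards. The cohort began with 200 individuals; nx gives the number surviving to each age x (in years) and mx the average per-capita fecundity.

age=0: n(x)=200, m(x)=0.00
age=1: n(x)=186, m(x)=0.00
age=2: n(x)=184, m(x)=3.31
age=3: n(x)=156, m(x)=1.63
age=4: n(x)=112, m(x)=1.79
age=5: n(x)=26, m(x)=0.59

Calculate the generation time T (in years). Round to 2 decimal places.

2.65

lx = nx/n0 = nx/200: 1, 0.93, 0.92, 0.78, 0.56, 0.13
lx·mx: 0, 0, 3.0452, 1.2714, 1.0024, 0.0767 → R0 = 5.3957
x·lx·mx: 0, 0, 6.0904, 3.8142, 4.0096, 0.3835 → Σ = 14.2977
T = 14.2977 / 5.3957 = 2.649832… → 2.65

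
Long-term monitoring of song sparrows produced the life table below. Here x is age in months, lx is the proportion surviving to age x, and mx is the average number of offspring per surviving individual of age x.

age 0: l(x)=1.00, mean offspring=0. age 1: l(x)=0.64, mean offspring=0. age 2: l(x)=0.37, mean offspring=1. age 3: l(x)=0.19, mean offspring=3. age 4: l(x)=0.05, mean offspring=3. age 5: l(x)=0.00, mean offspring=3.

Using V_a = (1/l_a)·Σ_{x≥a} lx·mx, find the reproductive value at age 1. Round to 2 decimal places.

lx·mx for x ≥ 1: 0, 0.37, 0.57, 0.15, 0 → sum = 1.09
V_1 = 1.09 / l_1 = 1.09 / 0.64 = 1.703125 → 1.70

1.70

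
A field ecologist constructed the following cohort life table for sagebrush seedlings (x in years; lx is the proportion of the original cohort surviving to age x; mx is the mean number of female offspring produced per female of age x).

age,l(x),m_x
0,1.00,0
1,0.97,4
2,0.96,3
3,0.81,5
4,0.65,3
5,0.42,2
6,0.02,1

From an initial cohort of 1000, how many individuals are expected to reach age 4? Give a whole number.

Expected survivors = N0 · l_4 = 1000 × 0.65 = 650 → 650

650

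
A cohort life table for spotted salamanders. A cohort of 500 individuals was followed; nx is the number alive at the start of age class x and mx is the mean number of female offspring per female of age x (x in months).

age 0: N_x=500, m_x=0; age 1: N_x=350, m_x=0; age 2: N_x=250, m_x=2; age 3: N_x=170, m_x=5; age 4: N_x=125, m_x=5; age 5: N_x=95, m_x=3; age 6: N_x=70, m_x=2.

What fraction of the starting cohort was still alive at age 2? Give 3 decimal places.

l_2 = n_2/n_0 = 250/500 = 0.5 → 0.500

0.500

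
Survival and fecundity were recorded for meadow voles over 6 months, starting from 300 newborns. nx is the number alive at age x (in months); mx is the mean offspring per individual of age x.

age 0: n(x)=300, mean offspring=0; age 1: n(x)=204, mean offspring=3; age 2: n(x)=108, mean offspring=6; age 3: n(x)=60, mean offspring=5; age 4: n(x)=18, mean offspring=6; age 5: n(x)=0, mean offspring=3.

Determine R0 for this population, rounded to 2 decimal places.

lx = nx/n0 = nx/300: 1, 0.68, 0.36, 0.2, 0.06, 0
lx·mx by age: 0, 2.04, 2.16, 1, 0.36, 0
R0 = Σ lx·mx = 5.56 → 5.56

5.56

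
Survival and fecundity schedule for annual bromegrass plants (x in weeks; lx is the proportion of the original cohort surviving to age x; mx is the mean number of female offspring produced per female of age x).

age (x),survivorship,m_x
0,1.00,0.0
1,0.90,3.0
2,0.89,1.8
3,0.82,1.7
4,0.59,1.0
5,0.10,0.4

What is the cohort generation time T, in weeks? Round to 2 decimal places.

lx·mx: 0, 2.7, 1.602, 1.394, 0.59, 0.04 → R0 = 6.326
x·lx·mx: 0, 2.7, 3.204, 4.182, 2.36, 0.2 → Σ = 12.646
T = 12.646 / 6.326 = 1.999052… → 2.00

2.00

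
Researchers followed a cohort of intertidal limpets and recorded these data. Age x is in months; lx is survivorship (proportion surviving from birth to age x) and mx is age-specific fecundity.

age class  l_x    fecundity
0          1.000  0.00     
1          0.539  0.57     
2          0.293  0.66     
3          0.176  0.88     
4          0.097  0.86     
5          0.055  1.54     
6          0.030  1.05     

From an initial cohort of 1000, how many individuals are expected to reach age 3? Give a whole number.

176

Expected survivors = N0 · l_3 = 1000 × 0.176 = 176 → 176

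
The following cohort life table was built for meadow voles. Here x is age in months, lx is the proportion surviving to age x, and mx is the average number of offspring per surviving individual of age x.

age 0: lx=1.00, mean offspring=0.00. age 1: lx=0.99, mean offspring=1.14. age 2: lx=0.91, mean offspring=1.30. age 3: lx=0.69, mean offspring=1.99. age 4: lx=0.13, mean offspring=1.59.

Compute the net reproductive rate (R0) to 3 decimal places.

3.891

lx·mx by age: 0, 1.1286, 1.183, 1.3731, 0.2067
R0 = Σ lx·mx = 3.8914 → 3.891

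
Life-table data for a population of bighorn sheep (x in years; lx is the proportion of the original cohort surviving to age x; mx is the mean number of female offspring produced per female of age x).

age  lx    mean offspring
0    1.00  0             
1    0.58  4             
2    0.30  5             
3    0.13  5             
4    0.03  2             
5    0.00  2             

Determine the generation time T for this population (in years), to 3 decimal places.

1.658

lx·mx: 0, 2.32, 1.5, 0.65, 0.06, 0 → R0 = 4.53
x·lx·mx: 0, 2.32, 3, 1.95, 0.24, 0 → Σ = 7.51
T = 7.51 / 4.53 = 1.657837… → 1.658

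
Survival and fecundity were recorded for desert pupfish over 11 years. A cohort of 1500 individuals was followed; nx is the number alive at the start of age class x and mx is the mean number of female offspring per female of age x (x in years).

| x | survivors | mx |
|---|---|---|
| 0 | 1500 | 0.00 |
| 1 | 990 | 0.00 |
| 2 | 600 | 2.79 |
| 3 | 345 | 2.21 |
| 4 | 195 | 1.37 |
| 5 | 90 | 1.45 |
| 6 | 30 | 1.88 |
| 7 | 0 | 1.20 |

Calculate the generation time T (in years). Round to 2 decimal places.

lx = nx/n0 = nx/1500: 1, 0.66, 0.4, 0.23, 0.13, 0.06, 0.02, 0
lx·mx: 0, 0, 1.116, 0.5083, 0.1781, 0.087, 0.0376, 0 → R0 = 1.927
x·lx·mx: 0, 0, 2.232, 1.5249, 0.7124, 0.435, 0.2256, 0 → Σ = 5.1299
T = 5.1299 / 1.927 = 2.662117… → 2.66

2.66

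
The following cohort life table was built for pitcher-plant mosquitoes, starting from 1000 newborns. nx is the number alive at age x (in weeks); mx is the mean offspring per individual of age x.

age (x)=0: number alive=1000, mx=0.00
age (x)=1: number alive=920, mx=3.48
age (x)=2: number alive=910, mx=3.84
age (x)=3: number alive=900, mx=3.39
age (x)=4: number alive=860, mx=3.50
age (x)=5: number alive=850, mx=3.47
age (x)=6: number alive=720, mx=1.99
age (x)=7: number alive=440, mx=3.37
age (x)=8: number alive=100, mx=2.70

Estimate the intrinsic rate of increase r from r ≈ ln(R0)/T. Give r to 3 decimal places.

0.825

lx = nx/n0 = nx/1000: 1, 0.92, 0.91, 0.9, 0.86, 0.85, 0.72, 0.44, 0.1
R0 = Σ lx·mx = 0 + 3.2016 + 3.4944 + 3.051 + 3.01 + 2.9495 + 1.4328 + 1.4828 + 0.27 = 18.8921
Σ x·lx·mx = 67.2673; T = 67.2673/18.8921 = 3.5606…
r ≈ ln(R0)/T = ln(18.8921)/3.5606… = 0.82535… → 0.825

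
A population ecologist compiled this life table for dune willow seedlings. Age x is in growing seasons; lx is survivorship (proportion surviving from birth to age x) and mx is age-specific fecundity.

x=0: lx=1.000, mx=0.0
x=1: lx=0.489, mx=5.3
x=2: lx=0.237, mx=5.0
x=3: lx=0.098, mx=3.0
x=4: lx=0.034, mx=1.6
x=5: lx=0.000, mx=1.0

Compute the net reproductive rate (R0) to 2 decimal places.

lx·mx by age: 0, 2.5917, 1.185, 0.294, 0.0544, 0
R0 = Σ lx·mx = 4.1251 → 4.13

4.13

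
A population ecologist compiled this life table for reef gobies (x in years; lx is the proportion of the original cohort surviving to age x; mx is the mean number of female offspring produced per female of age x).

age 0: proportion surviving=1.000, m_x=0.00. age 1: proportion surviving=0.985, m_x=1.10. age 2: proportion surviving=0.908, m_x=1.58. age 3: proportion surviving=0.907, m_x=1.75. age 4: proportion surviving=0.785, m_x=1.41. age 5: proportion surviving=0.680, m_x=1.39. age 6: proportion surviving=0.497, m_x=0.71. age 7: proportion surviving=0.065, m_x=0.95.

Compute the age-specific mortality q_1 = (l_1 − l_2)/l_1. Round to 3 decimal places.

q_1 = (l_1 − l_2) / l_1 = (0.985 − 0.908) / 0.985
     = 0.077 / 0.985 = 0.078173… → 0.078

0.078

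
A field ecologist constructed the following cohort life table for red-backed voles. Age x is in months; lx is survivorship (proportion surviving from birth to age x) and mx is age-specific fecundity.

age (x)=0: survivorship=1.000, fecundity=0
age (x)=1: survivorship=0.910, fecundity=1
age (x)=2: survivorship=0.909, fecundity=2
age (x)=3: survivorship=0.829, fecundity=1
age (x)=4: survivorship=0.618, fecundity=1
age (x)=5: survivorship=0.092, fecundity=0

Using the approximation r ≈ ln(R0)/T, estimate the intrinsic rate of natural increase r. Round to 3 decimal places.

0.628

R0 = Σ lx·mx = 0 + 0.91 + 1.818 + 0.829 + 0.618 + 0 = 4.175
Σ x·lx·mx = 9.505; T = 9.505/4.175 = 2.27665…
r ≈ ln(R0)/T = ln(4.175)/2.27665… = 0.62773… → 0.628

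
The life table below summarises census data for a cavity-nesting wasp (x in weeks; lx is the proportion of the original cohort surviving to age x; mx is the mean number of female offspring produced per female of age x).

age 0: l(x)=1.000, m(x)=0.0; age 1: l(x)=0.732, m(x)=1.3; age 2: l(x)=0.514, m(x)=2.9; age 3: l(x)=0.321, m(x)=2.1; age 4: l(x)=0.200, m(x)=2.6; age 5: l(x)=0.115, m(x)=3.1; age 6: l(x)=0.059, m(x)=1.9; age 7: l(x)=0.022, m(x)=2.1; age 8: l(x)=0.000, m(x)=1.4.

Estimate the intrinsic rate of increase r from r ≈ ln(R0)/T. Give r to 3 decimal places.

0.546

R0 = Σ lx·mx = 0 + 0.9516 + 1.4906 + 0.6741 + 0.52 + 0.3565 + 0.1121 + 0.0462 + 0 = 4.1511
Σ x·lx·mx = 10.8136; T = 10.8136/4.1511 = 2.605…
r ≈ ln(R0)/T = ln(4.1511)/2.605… = 0.5464… → 0.546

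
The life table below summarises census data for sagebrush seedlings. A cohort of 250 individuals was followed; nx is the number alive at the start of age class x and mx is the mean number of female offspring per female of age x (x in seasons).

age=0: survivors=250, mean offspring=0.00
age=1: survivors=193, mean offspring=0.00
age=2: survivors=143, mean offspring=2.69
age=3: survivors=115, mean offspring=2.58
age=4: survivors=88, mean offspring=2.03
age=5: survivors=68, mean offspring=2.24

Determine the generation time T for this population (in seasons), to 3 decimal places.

lx = nx/n0 = nx/250: 1, 0.772, 0.572, 0.46, 0.352, 0.272
lx·mx: 0, 0, 1.53868, 1.1868, 0.71456, 0.60928 → R0 = 4.04932
x·lx·mx: 0, 0, 3.07736, 3.5604, 2.85824, 3.0464 → Σ = 12.5424
T = 12.5424 / 4.04932 = 3.097409… → 3.097

3.097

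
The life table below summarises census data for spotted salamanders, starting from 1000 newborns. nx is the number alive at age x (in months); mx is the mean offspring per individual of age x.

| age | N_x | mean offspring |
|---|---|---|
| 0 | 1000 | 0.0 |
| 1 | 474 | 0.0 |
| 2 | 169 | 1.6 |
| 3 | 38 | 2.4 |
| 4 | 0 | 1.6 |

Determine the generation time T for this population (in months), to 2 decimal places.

2.25

lx = nx/n0 = nx/1000: 1, 0.474, 0.169, 0.038, 0
lx·mx: 0, 0, 0.2704, 0.0912, 0 → R0 = 0.3616
x·lx·mx: 0, 0, 0.5408, 0.2736, 0 → Σ = 0.8144
T = 0.8144 / 0.3616 = 2.252212… → 2.25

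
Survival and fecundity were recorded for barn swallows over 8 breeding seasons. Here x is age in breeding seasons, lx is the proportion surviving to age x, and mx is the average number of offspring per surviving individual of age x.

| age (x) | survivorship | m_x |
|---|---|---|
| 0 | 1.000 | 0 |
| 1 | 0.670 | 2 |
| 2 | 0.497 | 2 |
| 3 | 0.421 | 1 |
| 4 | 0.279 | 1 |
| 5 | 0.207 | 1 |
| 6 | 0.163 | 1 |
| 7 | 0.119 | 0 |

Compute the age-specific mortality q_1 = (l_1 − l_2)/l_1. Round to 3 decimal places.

0.258

q_1 = (l_1 − l_2) / l_1 = (0.67 − 0.497) / 0.67
     = 0.173 / 0.67 = 0.258209… → 0.258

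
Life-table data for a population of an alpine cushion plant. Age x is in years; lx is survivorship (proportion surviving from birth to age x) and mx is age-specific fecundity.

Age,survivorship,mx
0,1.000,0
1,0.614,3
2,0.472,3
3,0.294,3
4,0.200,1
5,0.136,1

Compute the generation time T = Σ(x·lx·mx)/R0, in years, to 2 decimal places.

lx·mx: 0, 1.842, 1.416, 0.882, 0.2, 0.136 → R0 = 4.476
x·lx·mx: 0, 1.842, 2.832, 2.646, 0.8, 0.68 → Σ = 8.8
T = 8.8 / 4.476 = 1.966041… → 1.97

1.97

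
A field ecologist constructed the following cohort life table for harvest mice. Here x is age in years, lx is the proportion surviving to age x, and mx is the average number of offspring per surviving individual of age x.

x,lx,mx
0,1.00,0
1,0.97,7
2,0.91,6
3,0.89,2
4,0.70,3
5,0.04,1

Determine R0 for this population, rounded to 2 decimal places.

lx·mx by age: 0, 6.79, 5.46, 1.78, 2.1, 0.04
R0 = Σ lx·mx = 16.17 → 16.17

16.17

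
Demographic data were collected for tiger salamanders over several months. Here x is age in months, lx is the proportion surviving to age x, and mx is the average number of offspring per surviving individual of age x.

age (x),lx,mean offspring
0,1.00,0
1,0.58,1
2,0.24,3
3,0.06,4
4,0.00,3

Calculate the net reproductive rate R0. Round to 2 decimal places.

lx·mx by age: 0, 0.58, 0.72, 0.24, 0
R0 = Σ lx·mx = 1.54 → 1.54

1.54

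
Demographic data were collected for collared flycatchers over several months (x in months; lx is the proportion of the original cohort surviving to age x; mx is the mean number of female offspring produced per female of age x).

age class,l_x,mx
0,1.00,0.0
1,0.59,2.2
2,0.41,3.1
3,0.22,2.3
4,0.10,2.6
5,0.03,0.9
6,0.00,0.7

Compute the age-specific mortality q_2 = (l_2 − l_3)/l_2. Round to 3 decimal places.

q_2 = (l_2 − l_3) / l_2 = (0.41 − 0.22) / 0.41
     = 0.19 / 0.41 = 0.463415… → 0.463

0.463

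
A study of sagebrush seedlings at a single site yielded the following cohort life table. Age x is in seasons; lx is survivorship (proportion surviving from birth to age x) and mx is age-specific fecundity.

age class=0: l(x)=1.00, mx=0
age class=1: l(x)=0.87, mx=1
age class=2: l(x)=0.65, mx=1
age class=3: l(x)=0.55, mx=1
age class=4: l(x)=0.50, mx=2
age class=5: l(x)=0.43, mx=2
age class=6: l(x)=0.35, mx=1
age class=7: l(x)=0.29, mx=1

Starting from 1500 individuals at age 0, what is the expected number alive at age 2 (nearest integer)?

975

Expected survivors = N0 · l_2 = 1500 × 0.65 = 975 → 975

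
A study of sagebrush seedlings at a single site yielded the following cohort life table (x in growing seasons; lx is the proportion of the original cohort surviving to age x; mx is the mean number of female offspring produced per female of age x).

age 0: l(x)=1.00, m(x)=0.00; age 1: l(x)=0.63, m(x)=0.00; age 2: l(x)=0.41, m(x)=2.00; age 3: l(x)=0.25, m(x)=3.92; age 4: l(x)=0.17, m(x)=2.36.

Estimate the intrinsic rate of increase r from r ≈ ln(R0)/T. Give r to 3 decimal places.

R0 = Σ lx·mx = 0 + 0 + 0.82 + 0.98 + 0.4012 = 2.2012
Σ x·lx·mx = 6.1848; T = 6.1848/2.2012 = 2.80974…
r ≈ ln(R0)/T = ln(2.2012)/2.80974… = 0.28081… → 0.281

0.281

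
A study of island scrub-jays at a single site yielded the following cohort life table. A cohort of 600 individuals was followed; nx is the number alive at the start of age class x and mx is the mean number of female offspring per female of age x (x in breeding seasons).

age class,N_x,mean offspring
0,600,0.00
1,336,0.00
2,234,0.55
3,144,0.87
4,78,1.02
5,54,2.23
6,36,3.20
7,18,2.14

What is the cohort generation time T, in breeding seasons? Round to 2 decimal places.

lx = nx/n0 = nx/600: 1, 0.56, 0.39, 0.24, 0.13, 0.09, 0.06, 0.03
lx·mx: 0, 0, 0.2145, 0.2088, 0.1326, 0.2007, 0.192, 0.0642 → R0 = 1.0128
x·lx·mx: 0, 0, 0.429, 0.6264, 0.5304, 1.0035, 1.152, 0.4494 → Σ = 4.1907
T = 4.1907 / 1.0128 = 4.137737… → 4.14

4.14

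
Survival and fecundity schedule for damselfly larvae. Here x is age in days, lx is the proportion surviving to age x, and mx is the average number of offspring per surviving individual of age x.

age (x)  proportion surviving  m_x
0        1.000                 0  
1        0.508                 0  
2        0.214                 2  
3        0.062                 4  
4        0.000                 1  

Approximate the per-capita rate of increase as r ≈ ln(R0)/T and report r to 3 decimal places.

-0.165

R0 = Σ lx·mx = 0 + 0 + 0.428 + 0.248 + 0 = 0.676
Σ x·lx·mx = 1.6; T = 1.6/0.676 = 2.36686…
r ≈ ln(R0)/T = ln(0.676)/2.36686… = -0.16544… → -0.165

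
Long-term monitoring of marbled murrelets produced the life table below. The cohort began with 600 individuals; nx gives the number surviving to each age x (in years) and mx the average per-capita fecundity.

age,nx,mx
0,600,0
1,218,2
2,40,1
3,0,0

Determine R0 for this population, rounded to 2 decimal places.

0.79

lx = nx/n0 = nx/600: 1, 0.36333…, 0.06667…, 0
lx·mx by age: 0, 0.726667…, 0.066667…, 0
R0 = Σ lx·mx = 0.793333… → 0.79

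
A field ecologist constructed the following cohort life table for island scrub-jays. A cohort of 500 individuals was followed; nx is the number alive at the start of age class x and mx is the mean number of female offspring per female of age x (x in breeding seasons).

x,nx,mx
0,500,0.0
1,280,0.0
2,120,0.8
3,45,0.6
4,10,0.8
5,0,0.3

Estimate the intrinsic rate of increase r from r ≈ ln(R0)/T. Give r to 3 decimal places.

-0.575

lx = nx/n0 = nx/500: 1, 0.56, 0.24, 0.09, 0.02, 0
R0 = Σ lx·mx = 0 + 0 + 0.192 + 0.054 + 0.016 + 0 = 0.262
Σ x·lx·mx = 0.61; T = 0.61/0.262 = 2.32824…
r ≈ ln(R0)/T = ln(0.262)/2.32824… = -0.57529… → -0.575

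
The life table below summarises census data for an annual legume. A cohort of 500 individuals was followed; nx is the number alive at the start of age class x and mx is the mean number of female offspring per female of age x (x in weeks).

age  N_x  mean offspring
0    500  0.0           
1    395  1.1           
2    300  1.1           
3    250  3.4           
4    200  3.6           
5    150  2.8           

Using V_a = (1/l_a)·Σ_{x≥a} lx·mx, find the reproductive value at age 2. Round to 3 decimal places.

lx = nx/n0 = nx/500: 1, 0.79, 0.6, 0.5, 0.4, 0.3
lx·mx for x ≥ 2: 0.66, 1.7, 1.44, 0.84 → sum = 4.64
V_2 = 4.64 / l_2 = 4.64 / 0.6 = 7.733333… → 7.733

7.733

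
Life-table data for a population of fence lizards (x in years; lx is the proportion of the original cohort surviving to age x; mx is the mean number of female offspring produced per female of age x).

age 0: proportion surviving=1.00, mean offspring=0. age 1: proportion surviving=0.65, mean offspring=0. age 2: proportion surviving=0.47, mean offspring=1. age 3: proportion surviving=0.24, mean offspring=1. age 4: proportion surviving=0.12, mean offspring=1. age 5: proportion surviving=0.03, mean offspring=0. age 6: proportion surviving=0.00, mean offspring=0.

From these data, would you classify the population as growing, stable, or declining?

declining

R0 = Σ lx·mx = 0 + 0 + 0.47 + 0.24 + 0.12 + 0 + 0 = 0.83
R0 < 1, so the population is declining.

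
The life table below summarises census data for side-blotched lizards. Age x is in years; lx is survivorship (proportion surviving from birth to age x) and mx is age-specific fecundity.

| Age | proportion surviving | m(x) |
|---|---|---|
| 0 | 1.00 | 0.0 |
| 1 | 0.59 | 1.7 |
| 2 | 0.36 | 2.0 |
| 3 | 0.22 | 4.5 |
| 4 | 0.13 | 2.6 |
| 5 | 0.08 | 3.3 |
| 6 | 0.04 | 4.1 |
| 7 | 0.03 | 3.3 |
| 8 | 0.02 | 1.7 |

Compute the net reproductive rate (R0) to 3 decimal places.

3.612

lx·mx by age: 0, 1.003, 0.72, 0.99, 0.338, 0.264, 0.164, 0.099, 0.034
R0 = Σ lx·mx = 3.612 → 3.612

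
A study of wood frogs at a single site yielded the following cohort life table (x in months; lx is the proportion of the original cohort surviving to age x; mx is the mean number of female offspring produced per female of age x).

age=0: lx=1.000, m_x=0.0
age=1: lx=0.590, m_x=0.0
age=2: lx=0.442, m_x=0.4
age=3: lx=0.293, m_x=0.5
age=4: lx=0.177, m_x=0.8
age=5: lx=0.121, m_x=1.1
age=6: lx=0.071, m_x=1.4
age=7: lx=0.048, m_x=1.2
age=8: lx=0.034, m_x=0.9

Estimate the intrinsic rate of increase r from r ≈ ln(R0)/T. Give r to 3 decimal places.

R0 = Σ lx·mx = 0 + 0 + 0.1768 + 0.1465 + 0.1416 + 0.1331 + 0.0994 + 0.0576 + 0.0306 = 0.7856
Σ x·lx·mx = 3.2694; T = 3.2694/0.7856 = 4.16166…
r ≈ ln(R0)/T = ln(0.7856)/4.16166… = -0.05798… → -0.058

-0.058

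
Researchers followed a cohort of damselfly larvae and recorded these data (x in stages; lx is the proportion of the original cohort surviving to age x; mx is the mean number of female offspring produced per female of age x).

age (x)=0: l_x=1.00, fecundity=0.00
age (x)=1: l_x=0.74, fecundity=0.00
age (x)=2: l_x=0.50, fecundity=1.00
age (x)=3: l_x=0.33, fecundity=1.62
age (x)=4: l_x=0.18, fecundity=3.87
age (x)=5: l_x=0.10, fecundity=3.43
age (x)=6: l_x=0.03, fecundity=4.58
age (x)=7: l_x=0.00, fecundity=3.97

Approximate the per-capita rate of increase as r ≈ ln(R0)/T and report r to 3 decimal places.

R0 = Σ lx·mx = 0 + 0 + 0.5 + 0.5346 + 0.6966 + 0.343 + 0.1374 + 0 = 2.2116
Σ x·lx·mx = 7.9296; T = 7.9296/2.2116 = 3.58546…
r ≈ ln(R0)/T = ln(2.2116)/3.58546… = 0.22137… → 0.221

0.221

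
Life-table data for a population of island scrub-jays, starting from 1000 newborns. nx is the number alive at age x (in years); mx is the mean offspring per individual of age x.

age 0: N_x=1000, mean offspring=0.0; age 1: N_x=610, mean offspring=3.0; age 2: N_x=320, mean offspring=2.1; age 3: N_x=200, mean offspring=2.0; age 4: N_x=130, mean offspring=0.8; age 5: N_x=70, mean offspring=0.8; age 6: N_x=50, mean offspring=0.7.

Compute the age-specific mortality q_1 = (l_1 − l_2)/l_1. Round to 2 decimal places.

lx = nx/n0 = nx/1000: 1, 0.61, 0.32, 0.2, 0.13, 0.07, 0.05
q_1 = (l_1 − l_2) / l_1 = (0.61 − 0.32) / 0.61
     = 0.29 / 0.61 = 0.47541… → 0.48

0.48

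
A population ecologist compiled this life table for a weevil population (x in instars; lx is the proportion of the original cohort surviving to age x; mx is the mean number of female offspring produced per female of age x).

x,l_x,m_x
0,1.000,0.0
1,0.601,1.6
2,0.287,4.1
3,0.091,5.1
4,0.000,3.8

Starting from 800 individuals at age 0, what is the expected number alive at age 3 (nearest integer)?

Expected survivors = N0 · l_3 = 800 × 0.091 = 72.8 → 73

73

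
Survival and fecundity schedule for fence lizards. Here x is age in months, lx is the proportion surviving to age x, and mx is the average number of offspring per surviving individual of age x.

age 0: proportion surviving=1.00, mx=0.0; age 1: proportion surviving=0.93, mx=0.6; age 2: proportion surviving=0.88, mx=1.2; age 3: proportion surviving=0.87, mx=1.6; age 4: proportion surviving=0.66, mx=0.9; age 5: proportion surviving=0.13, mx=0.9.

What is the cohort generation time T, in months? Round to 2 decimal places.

lx·mx: 0, 0.558, 1.056, 1.392, 0.594, 0.117 → R0 = 3.717
x·lx·mx: 0, 0.558, 2.112, 4.176, 2.376, 0.585 → Σ = 9.807
T = 9.807 / 3.717 = 2.638418… → 2.64

2.64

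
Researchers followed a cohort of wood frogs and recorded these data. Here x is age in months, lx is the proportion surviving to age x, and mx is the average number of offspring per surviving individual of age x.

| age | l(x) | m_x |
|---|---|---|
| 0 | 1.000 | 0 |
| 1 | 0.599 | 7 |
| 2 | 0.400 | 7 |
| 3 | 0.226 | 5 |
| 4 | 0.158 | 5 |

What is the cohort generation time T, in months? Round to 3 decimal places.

lx·mx: 0, 4.193, 2.8, 1.13, 0.79 → R0 = 8.913
x·lx·mx: 0, 4.193, 5.6, 3.39, 3.16 → Σ = 16.343
T = 16.343 / 8.913 = 1.833614… → 1.834

1.834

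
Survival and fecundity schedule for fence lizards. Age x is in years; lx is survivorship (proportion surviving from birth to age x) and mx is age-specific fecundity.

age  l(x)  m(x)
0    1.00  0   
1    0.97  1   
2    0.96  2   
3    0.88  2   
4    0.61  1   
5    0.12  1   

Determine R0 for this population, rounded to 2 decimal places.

lx·mx by age: 0, 0.97, 1.92, 1.76, 0.61, 0.12
R0 = Σ lx·mx = 5.38 → 5.38

5.38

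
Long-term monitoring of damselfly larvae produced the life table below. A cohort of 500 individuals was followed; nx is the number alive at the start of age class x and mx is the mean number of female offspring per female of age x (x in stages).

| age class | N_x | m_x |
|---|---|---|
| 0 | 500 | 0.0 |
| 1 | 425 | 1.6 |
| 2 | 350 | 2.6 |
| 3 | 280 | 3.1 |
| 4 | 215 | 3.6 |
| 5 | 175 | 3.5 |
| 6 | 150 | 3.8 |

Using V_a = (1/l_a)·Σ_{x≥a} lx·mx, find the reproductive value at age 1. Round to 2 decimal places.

10.39

lx = nx/n0 = nx/500: 1, 0.85, 0.7, 0.56, 0.43, 0.35, 0.3
lx·mx for x ≥ 1: 1.36, 1.82, 1.736, 1.548, 1.225, 1.14 → sum = 8.829
V_1 = 8.829 / l_1 = 8.829 / 0.85 = 10.387059… → 10.39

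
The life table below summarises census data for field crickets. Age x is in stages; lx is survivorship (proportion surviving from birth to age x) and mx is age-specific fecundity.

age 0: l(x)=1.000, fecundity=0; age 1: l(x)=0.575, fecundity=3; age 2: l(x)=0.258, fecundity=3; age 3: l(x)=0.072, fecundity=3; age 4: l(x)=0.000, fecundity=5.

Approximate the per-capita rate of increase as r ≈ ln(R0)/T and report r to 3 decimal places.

R0 = Σ lx·mx = 0 + 1.725 + 0.774 + 0.216 + 0 = 2.715
Σ x·lx·mx = 3.921; T = 3.921/2.715 = 1.4442…
r ≈ ln(R0)/T = ln(2.715)/1.4442… = 0.69159… → 0.692

0.692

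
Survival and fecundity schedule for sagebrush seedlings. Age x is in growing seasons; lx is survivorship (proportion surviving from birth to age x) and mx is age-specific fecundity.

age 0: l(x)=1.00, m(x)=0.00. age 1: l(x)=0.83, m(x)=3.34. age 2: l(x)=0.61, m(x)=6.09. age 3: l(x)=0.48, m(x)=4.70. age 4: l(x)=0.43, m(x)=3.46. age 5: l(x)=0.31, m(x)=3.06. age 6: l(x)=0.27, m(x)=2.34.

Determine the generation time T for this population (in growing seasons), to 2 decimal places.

lx·mx: 0, 2.7722, 3.7149, 2.256, 1.4878, 0.9486, 0.6318 → R0 = 11.8113
x·lx·mx: 0, 2.7722, 7.4298, 6.768, 5.9512, 4.743, 3.7908 → Σ = 31.455
T = 31.455 / 11.8113 = 2.663128… → 2.66

2.66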